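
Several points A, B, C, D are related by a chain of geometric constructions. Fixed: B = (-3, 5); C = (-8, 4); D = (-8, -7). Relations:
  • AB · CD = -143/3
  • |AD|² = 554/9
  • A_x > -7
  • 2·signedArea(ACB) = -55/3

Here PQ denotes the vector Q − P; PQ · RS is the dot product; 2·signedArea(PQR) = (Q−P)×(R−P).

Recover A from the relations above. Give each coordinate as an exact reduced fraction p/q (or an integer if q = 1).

A = (-19/3, 2/3)

1. A_x = -19/3  [2·signedArea(ACB) = -55/3 ∩ AB · CD = -143/3]
2. A_y = 2/3  [2·signedArea(ACB) = -55/3 ∩ AB · CD = -143/3]
   → A = (-19/3, 2/3)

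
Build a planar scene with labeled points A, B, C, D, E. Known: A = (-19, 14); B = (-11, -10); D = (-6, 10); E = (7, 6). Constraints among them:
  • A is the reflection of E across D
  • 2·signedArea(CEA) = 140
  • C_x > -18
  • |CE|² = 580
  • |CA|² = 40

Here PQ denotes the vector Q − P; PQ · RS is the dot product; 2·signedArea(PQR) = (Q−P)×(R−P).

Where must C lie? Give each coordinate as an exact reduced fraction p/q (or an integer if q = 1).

C = (-17, 8)

1. C_x = -17  [line -8·x + -26·y + 72 = 0 ∩ |CA|² = 40]
2. C_y = 8  [line -8·x + -26·y + 72 = 0 ∩ |CA|² = 40]
   → C = (-17, 8)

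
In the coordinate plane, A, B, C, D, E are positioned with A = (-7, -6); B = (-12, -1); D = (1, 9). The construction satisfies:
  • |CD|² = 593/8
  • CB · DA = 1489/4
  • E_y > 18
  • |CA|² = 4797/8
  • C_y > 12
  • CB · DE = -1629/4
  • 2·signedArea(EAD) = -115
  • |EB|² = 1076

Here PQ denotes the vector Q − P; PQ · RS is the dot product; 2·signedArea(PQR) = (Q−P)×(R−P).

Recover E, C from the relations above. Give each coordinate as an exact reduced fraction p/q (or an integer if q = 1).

1. E_x = 14  [line -15·x + 8·y + 58 = 0 ∩ |EB|² = 1076]
2. E_y = 19  [line -15·x + 8·y + 58 = 0 ∩ |EB|² = 1076]
   → E = (14, 19)
3. C_x = 35/4  [CB · DE = -1629/4 ∩ CB · DA = 1489/4]
4. C_y = 51/4  [CB · DE = -1629/4 ∩ CB · DA = 1489/4]
   → C = (35/4, 51/4)

C = (35/4, 51/4)
E = (14, 19)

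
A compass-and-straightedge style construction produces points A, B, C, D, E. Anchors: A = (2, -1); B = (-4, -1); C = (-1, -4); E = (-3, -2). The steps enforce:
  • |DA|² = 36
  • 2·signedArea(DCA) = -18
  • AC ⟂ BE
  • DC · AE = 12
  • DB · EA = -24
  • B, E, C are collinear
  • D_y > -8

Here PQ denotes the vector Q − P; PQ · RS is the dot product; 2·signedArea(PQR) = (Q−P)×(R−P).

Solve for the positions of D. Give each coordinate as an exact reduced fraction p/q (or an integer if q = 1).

1. D_x = 2  [DB · EA = -24 ∩ 2·signedArea(DCA) = -18]
2. D_y = -7  [DB · EA = -24 ∩ 2·signedArea(DCA) = -18]
   → D = (2, -7)

D = (2, -7)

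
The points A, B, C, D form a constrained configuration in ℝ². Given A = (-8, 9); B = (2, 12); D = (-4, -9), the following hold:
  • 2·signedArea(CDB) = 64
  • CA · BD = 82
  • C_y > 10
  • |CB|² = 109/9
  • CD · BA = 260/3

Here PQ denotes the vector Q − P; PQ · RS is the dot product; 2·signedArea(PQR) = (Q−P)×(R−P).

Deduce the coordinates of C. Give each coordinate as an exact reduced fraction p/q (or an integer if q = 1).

C = (-4/3, 11)

1. C_x = -4/3  [2·signedArea(CDB) = 64 ∩ CD · BA = 260/3]
2. C_y = 11  [2·signedArea(CDB) = 64 ∩ CD · BA = 260/3]
   → C = (-4/3, 11)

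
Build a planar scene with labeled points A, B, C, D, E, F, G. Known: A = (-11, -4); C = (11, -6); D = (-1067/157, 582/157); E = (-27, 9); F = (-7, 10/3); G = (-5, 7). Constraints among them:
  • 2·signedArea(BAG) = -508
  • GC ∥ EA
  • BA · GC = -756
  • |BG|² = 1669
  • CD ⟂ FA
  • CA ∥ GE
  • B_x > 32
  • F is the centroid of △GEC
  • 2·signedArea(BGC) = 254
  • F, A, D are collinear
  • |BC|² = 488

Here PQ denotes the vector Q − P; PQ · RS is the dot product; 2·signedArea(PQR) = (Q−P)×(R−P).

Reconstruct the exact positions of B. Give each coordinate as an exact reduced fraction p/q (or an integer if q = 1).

B = (33, -8)

1. B_x = 33  [2·signedArea(BAG) = -508 ∩ 2·signedArea(BGC) = 254]
2. B_y = -8  [2·signedArea(BAG) = -508 ∩ 2·signedArea(BGC) = 254]
   → B = (33, -8)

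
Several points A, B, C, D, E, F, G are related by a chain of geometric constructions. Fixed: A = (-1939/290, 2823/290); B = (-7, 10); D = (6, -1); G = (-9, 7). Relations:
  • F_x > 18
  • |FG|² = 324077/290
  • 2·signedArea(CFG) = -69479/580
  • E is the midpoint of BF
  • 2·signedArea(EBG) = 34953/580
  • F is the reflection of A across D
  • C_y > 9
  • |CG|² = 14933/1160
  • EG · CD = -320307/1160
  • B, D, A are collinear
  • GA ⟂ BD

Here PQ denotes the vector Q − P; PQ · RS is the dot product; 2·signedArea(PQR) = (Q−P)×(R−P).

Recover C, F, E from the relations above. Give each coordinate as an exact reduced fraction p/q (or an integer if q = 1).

C = (-3969/580, 5723/580)
E = (3389/580, -503/580)
F = (5419/290, -3403/290)

1. F_x = 5419/290  [F is the reflection of A across D]
2. F_y = -3403/290  [F is the reflection of A across D]
   → F = (5419/290, -3403/290)
3. E_x = 3389/580  [E is the midpoint of BF]
4. E_y = -503/580  [E is the midpoint of BF]
   → E = (3389/580, -503/580)
5. C_x = -3969/580  [2·signedArea(CFG) = -69479/580 ∩ EG · CD = -320307/1160]
6. C_y = 5723/580  [2·signedArea(CFG) = -69479/580 ∩ EG · CD = -320307/1160]
   → C = (-3969/580, 5723/580)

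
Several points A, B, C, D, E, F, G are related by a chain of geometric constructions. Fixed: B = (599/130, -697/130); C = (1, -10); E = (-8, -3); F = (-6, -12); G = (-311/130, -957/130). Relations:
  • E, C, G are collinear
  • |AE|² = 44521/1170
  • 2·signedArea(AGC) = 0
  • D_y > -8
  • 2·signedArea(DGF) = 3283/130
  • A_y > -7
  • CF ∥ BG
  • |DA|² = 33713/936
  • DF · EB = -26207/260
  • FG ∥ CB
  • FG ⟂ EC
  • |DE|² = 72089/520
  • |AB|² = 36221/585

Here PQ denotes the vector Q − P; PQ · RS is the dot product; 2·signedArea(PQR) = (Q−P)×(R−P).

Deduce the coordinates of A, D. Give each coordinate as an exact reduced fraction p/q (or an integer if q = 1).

A = (-407/130, -2647/390)
D = (729/260, -1997/260)

1. A_x = -407/130  [line 343/130·x + 441/130·y + 4067/130 = 0 ∩ |AB|² = 36221/585]
2. A_y = -2647/390  [line 343/130·x + 441/130·y + 4067/130 = 0 ∩ |AB|² = 36221/585]
   → A = (-407/130, -2647/390)
3. D_x = 729/260  [DF · EB = -26207/260 ∩ 2·signedArea(DGF) = 3283/130]
4. D_y = -1997/260  [DF · EB = -26207/260 ∩ 2·signedArea(DGF) = 3283/130]
   → D = (729/260, -1997/260)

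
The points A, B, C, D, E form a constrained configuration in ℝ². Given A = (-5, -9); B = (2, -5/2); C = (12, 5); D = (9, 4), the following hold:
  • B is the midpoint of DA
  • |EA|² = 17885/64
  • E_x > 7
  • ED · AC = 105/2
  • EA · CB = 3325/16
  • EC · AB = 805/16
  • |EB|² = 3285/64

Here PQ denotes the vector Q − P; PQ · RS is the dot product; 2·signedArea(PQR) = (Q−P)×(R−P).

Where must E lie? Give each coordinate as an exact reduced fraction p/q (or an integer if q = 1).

E = (29/4, 19/8)

1. E_x = 29/4  [EA · CB = 3325/16 ∩ EC · AB = 805/16]
2. E_y = 19/8  [EA · CB = 3325/16 ∩ EC · AB = 805/16]
   → E = (29/4, 19/8)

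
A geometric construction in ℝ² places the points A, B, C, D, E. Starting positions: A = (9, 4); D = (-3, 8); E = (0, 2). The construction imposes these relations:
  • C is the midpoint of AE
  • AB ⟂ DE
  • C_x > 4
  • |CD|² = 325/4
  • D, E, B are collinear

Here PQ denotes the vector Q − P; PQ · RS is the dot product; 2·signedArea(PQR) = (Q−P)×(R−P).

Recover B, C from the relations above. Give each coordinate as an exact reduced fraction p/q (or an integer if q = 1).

B = (1, 0)
C = (9/2, 3)

1. B_x = 1  [D, E, B are collinear ∩ AB ⟂ DE]
2. B_y = 0  [D, E, B are collinear ∩ AB ⟂ DE]
   → B = (1, 0)
3. C_x = 9/2  [C is the midpoint of AE]
4. C_y = 3  [C is the midpoint of AE]
   → C = (9/2, 3)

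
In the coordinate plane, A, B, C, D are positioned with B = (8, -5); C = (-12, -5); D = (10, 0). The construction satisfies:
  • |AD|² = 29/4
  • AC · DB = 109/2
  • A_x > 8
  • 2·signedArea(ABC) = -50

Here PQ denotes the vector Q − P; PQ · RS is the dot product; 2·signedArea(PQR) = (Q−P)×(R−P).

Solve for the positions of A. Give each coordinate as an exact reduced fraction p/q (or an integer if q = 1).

A = (9, -5/2)

1. A_x = 9  [2·signedArea(ABC) = -50 ∩ AC · DB = 109/2]
2. A_y = -5/2  [2·signedArea(ABC) = -50 ∩ AC · DB = 109/2]
   → A = (9, -5/2)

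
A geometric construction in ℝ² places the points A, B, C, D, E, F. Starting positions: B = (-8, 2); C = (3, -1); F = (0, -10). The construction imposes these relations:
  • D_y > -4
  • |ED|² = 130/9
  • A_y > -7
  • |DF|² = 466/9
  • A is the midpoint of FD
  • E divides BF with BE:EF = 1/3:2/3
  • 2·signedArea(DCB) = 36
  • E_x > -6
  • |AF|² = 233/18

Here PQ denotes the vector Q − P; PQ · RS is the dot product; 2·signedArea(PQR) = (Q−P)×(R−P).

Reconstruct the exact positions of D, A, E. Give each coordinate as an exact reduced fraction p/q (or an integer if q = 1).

A = (-5/6, -13/2)
D = (-5/3, -3)
E = (-16/3, -2)

1. D_x = -5/3  [line -3·x + -11·y + -38 = 0 ∩ |DF|² = 466/9]
2. D_y = -3  [line -3·x + -11·y + -38 = 0 ∩ |DF|² = 466/9]
   → D = (-5/3, -3)
3. A_x = -5/6  [A is the midpoint of FD]
4. A_y = -13/2  [A is the midpoint of FD]
   → A = (-5/6, -13/2)
5. E_x = -16/3  [E divides BF with BE:EF = 1/3:2/3]
6. E_y = -2  [E divides BF with BE:EF = 1/3:2/3]
   → E = (-16/3, -2)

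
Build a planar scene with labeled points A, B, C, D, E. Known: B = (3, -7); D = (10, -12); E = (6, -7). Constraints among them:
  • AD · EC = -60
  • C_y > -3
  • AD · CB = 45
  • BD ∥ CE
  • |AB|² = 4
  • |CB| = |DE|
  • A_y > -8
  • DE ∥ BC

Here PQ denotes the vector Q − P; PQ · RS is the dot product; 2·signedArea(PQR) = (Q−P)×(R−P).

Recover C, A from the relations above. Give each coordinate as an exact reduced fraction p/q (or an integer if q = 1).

A = (5, -7)
C = (-1, -2)

1. C_x = -1  [BD ∥ CE ∩ DE ∥ BC]
2. C_y = -2  [BD ∥ CE ∩ DE ∥ BC]
   → C = (-1, -2)
3. A_x = 5  [AD · CB = 45 ∩ AD · EC = -60]
4. A_y = -7  [AD · CB = 45 ∩ AD · EC = -60]
   → A = (5, -7)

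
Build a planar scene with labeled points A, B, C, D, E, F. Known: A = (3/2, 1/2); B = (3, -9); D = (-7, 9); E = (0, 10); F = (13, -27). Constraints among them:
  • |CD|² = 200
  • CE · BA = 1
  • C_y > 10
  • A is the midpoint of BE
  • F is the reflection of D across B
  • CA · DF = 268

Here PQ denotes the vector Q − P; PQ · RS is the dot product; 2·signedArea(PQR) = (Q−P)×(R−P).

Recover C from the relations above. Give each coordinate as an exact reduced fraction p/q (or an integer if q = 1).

C = (7, 11)

1. C_x = 7  [CE · BA = 1 ∩ CA · DF = 268]
2. C_y = 11  [CE · BA = 1 ∩ CA · DF = 268]
   → C = (7, 11)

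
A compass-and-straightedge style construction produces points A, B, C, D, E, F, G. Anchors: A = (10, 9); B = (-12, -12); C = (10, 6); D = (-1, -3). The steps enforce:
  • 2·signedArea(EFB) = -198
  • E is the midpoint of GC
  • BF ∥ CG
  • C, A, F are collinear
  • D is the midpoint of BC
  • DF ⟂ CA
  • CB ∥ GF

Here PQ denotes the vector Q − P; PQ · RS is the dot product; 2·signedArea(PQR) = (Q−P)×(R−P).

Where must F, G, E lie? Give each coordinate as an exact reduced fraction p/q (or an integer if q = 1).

1. F_x = 10  [C, A, F are collinear ∩ DF ⟂ CA]
2. F_y = -3  [C, A, F are collinear ∩ DF ⟂ CA]
   → F = (10, -3)
3. G_x = 32  [CB ∥ GF ∩ BF ∥ CG]
4. G_y = 15  [CB ∥ GF ∩ BF ∥ CG]
   → G = (32, 15)
5. E_x = 21  [E is the midpoint of GC]
6. E_y = 21/2  [E is the midpoint of GC]
   → E = (21, 21/2)

E = (21, 21/2)
F = (10, -3)
G = (32, 15)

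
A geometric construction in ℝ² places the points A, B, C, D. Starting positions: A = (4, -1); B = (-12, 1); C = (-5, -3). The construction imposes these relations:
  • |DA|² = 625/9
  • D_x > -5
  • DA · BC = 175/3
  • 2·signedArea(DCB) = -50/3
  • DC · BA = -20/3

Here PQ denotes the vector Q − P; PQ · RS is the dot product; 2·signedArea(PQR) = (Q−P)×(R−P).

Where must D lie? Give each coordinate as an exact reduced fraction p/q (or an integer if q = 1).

D = (-13/3, -1)

1. D_x = -13/3  [DC · BA = -20/3 ∩ DA · BC = 175/3]
2. D_y = -1  [DC · BA = -20/3 ∩ DA · BC = 175/3]
   → D = (-13/3, -1)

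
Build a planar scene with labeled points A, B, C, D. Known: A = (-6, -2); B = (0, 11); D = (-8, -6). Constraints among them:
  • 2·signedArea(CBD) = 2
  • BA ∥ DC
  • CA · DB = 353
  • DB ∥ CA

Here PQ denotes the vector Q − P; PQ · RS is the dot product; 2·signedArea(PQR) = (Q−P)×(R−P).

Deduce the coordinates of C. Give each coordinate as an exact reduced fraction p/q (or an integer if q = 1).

C = (-14, -19)

1. C_x = -14  [DB ∥ CA ∩ BA ∥ DC]
2. C_y = -19  [DB ∥ CA ∩ BA ∥ DC]
   → C = (-14, -19)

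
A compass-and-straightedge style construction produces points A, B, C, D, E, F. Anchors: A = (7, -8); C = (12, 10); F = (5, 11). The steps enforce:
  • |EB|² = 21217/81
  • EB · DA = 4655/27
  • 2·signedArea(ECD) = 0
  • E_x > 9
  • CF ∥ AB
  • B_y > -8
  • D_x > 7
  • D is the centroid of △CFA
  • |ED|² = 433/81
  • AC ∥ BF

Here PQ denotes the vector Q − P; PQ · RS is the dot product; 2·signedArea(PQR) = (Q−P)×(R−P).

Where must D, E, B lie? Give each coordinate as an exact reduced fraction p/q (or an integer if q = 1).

1. D_x = 8  [D is the centroid of △CFA]
2. D_y = 13/3  [D is the centroid of △CFA]
   → D = (8, 13/3)
3. E_x = 28/3  [line 17/3·x + -4·y + -28 = 0 ∩ |ED|² = 433/81]
4. E_y = 56/9  [line 17/3·x + -4·y + -28 = 0 ∩ |ED|² = 433/81]
   → E = (28/3, 56/9)
5. B_x = 0  [AC ∥ BF ∩ CF ∥ AB]
6. B_y = -7  [AC ∥ BF ∩ CF ∥ AB]
   → B = (0, -7)

B = (0, -7)
D = (8, 13/3)
E = (28/3, 56/9)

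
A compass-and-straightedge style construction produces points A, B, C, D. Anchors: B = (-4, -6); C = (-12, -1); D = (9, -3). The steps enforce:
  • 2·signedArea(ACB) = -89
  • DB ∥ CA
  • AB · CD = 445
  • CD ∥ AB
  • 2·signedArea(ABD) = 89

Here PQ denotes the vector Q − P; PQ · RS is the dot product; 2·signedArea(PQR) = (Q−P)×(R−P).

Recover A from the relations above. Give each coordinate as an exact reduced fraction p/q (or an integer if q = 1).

A = (-25, -4)

1. A_x = -25  [CD ∥ AB ∩ DB ∥ CA]
2. A_y = -4  [CD ∥ AB ∩ DB ∥ CA]
   → A = (-25, -4)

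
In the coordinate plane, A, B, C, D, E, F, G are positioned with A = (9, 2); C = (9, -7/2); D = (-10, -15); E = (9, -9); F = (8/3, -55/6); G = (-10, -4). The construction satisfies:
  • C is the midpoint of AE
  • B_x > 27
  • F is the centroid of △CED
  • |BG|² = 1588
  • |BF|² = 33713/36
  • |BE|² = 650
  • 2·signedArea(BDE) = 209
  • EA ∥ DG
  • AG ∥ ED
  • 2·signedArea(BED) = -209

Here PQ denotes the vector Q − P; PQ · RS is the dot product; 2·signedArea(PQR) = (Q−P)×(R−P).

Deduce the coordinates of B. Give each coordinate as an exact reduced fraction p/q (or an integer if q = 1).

1. B_x = 28  [line -6·x + 19·y + 16 = 0 ∩ |BG|² = 1588]
2. B_y = 8  [line -6·x + 19·y + 16 = 0 ∩ |BG|² = 1588]
   → B = (28, 8)

B = (28, 8)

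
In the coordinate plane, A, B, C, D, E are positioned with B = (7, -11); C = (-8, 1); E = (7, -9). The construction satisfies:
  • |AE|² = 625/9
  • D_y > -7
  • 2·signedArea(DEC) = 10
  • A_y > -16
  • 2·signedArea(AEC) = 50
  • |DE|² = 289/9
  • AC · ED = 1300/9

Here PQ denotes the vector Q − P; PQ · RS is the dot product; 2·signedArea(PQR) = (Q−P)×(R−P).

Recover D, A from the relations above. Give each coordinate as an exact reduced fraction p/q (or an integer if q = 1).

1. D_x = 2  [line -10·x + -15·y + -75 = 0 ∩ |DE|² = 289/9]
2. D_y = -19/3  [line -10·x + -15·y + -75 = 0 ∩ |DE|² = 289/9]
   → D = (2, -19/3)
3. A_x = 12  [AC · ED = 1300/9 ∩ 2·signedArea(AEC) = 50]
4. A_y = -47/3  [AC · ED = 1300/9 ∩ 2·signedArea(AEC) = 50]
   → A = (12, -47/3)

A = (12, -47/3)
D = (2, -19/3)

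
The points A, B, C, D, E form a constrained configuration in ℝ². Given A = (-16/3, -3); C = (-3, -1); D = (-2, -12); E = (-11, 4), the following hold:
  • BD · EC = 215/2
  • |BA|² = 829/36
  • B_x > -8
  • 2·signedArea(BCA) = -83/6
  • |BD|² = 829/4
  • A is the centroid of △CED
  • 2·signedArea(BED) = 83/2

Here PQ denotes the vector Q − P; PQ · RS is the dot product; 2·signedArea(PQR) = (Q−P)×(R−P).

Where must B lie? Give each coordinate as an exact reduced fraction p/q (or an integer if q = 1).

1. B_x = -7  [2·signedArea(BED) = 83/2 ∩ BD · EC = 215/2]
2. B_y = 3/2  [2·signedArea(BED) = 83/2 ∩ BD · EC = 215/2]
   → B = (-7, 3/2)

B = (-7, 3/2)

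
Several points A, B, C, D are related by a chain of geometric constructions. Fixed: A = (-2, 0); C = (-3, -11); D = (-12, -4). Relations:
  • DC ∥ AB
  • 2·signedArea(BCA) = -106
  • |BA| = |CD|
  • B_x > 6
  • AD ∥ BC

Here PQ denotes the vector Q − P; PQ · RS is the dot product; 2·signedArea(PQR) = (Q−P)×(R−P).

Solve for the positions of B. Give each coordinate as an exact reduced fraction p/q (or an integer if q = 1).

B = (7, -7)

1. B_x = 7  [AD ∥ BC ∩ DC ∥ AB]
2. B_y = -7  [AD ∥ BC ∩ DC ∥ AB]
   → B = (7, -7)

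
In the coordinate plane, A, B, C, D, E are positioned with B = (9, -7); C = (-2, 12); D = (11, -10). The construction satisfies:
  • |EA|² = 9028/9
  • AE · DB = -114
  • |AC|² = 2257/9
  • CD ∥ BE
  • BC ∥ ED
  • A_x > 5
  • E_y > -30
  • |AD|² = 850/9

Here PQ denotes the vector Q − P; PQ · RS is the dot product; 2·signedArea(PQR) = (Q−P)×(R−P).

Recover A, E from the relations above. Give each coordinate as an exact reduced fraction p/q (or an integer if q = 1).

1. E_x = 22  [BC ∥ ED ∩ CD ∥ BE]
2. E_y = -29  [BC ∥ ED ∩ CD ∥ BE]
   → E = (22, -29)
3. A_x = 6  [line 2·x + -3·y + -17 = 0 ∩ |EA|² = 9028/9]
4. A_y = -5/3  [line 2·x + -3·y + -17 = 0 ∩ |EA|² = 9028/9]
   → A = (6, -5/3)

A = (6, -5/3)
E = (22, -29)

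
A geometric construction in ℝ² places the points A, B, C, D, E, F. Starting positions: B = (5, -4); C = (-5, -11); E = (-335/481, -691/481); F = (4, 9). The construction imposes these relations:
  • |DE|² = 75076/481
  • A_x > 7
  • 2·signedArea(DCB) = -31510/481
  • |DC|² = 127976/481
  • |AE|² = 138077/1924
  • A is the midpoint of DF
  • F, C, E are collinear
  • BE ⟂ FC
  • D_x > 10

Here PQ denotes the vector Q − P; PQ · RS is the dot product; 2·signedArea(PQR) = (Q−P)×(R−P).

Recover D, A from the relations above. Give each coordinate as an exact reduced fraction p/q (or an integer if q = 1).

A = (7069/962, 586/481)
D = (5145/481, -3157/481)

1. D_x = 5145/481  [line -7·x + 10·y + 67585/481 = 0 ∩ |DE|² = 75076/481]
2. D_y = -3157/481  [line -7·x + 10·y + 67585/481 = 0 ∩ |DE|² = 75076/481]
   → D = (5145/481, -3157/481)
3. A_x = 7069/962  [A is the midpoint of DF]
4. A_y = 586/481  [A is the midpoint of DF]
   → A = (7069/962, 586/481)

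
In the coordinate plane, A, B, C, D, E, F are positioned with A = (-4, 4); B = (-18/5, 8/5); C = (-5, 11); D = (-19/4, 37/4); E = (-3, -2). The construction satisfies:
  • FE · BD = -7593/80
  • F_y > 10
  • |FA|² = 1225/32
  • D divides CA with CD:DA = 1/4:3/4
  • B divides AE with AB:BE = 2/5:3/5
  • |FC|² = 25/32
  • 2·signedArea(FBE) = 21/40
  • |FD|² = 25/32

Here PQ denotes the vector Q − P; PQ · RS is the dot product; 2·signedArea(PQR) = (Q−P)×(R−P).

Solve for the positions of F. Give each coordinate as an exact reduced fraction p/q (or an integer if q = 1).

F = (-39/8, 81/8)

1. F_x = -39/8  [FE · BD = -7593/80 ∩ 2·signedArea(FBE) = 21/40]
2. F_y = 81/8  [FE · BD = -7593/80 ∩ 2·signedArea(FBE) = 21/40]
   → F = (-39/8, 81/8)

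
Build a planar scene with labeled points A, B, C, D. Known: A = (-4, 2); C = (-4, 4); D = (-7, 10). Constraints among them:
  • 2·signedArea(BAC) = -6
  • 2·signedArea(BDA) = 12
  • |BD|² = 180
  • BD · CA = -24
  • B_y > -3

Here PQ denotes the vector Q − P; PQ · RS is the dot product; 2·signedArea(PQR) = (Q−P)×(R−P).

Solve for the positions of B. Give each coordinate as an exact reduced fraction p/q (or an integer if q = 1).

1. B_x = -1  [2·signedArea(BAC) = -6 ∩ 2·signedArea(BDA) = 12]
2. B_y = -2  [2·signedArea(BAC) = -6 ∩ 2·signedArea(BDA) = 12]
   → B = (-1, -2)

B = (-1, -2)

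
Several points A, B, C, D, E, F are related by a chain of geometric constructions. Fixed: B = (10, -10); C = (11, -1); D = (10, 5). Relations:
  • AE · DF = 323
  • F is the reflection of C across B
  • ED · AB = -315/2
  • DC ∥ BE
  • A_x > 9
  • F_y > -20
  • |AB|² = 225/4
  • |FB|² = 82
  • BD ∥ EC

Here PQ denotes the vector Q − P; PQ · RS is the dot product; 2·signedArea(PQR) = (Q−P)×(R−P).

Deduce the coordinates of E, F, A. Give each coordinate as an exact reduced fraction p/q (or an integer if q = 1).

1. E_x = 11  [BD ∥ EC ∩ DC ∥ BE]
2. E_y = -16  [BD ∥ EC ∩ DC ∥ BE]
   → E = (11, -16)
3. F_x = 9  [F is the reflection of C across B]
4. F_y = -19  [F is the reflection of C across B]
   → F = (9, -19)
5. A_x = 10  [AE · DF = 323 ∩ ED · AB = -315/2]
6. A_y = -5/2  [AE · DF = 323 ∩ ED · AB = -315/2]
   → A = (10, -5/2)

A = (10, -5/2)
E = (11, -16)
F = (9, -19)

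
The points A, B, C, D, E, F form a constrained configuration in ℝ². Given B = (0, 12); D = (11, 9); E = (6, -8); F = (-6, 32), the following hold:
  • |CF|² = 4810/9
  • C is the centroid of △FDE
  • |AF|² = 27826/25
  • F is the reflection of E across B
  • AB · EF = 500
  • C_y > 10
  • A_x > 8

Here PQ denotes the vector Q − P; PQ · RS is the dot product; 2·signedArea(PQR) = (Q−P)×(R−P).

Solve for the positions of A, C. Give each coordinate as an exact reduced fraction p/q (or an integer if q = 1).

A = (9, 11/5)
C = (11/3, 11)

1. A_x = 9  [line 12·x + -40·y + -20 = 0 ∩ |AF|² = 27826/25]
2. A_y = 11/5  [line 12·x + -40·y + -20 = 0 ∩ |AF|² = 27826/25]
   → A = (9, 11/5)
3. C_x = 11/3  [C is the centroid of △FDE]
4. C_y = 11  [C is the centroid of △FDE]
   → C = (11/3, 11)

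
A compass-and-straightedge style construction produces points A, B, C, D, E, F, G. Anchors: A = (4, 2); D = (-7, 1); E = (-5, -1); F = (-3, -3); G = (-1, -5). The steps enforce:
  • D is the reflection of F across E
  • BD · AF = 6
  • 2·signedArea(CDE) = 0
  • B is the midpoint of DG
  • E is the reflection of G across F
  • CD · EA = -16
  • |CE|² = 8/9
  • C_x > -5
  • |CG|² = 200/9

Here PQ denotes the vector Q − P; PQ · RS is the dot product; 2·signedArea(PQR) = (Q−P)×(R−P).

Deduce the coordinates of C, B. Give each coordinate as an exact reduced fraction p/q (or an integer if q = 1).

B = (-4, -2)
C = (-13/3, -5/3)

1. C_x = -13/3  [2·signedArea(CDE) = 0 ∩ CD · EA = -16]
2. C_y = -5/3  [2·signedArea(CDE) = 0 ∩ CD · EA = -16]
   → C = (-13/3, -5/3)
3. B_x = -4  [B is the midpoint of DG]
4. B_y = -2  [B is the midpoint of DG]
   → B = (-4, -2)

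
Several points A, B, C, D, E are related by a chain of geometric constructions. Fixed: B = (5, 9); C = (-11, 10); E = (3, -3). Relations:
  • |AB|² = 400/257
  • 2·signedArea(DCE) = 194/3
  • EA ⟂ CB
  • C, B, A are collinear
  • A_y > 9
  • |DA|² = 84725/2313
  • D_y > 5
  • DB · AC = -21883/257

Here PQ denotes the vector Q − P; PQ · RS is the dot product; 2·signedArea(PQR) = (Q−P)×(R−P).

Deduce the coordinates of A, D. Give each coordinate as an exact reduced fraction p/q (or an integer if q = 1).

1. A_x = 965/257  [C, B, A are collinear ∩ EA ⟂ CB]
2. A_y = 2333/257  [C, B, A are collinear ∩ EA ⟂ CB]
   → A = (965/257, 2333/257)
3. D_x = -1  [2·signedArea(DCE) = 194/3 ∩ DB · AC = -21883/257]
4. D_y = 16/3  [2·signedArea(DCE) = 194/3 ∩ DB · AC = -21883/257]
   → D = (-1, 16/3)

A = (965/257, 2333/257)
D = (-1, 16/3)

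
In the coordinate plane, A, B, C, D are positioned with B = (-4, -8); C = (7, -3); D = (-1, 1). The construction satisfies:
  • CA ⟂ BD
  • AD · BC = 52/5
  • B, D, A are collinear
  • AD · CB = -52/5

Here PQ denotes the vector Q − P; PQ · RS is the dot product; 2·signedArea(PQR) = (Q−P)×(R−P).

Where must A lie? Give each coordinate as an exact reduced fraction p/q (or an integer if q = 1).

A = (-7/5, -1/5)

1. A_x = -7/5  [B, D, A are collinear ∩ CA ⟂ BD]
2. A_y = -1/5  [B, D, A are collinear ∩ CA ⟂ BD]
   → A = (-7/5, -1/5)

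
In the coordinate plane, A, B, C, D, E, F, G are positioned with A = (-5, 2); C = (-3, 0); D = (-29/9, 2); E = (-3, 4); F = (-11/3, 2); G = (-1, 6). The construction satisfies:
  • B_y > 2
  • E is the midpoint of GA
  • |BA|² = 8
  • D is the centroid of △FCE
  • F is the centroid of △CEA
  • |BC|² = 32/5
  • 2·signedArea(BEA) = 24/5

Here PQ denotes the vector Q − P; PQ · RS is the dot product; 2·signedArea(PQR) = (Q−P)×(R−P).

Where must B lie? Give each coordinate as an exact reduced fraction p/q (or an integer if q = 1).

B = (-11/5, 12/5)

1. B_x = -11/5  [line 2·x + -2·y + 46/5 = 0 ∩ |BC|² = 32/5]
2. B_y = 12/5  [line 2·x + -2·y + 46/5 = 0 ∩ |BC|² = 32/5]
   → B = (-11/5, 12/5)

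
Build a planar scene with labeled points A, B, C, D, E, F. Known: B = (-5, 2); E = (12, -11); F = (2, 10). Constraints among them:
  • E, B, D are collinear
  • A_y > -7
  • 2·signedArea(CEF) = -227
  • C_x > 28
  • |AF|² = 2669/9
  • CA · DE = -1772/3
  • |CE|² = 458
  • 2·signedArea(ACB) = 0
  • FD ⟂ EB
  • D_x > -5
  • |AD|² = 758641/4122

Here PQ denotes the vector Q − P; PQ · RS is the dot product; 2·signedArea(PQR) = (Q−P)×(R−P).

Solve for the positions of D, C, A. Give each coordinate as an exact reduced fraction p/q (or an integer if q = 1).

1. D_x = -2035/458  [E, B, D are collinear ∩ FD ⟂ EB]
2. D_y = 721/458  [E, B, D are collinear ∩ FD ⟂ EB]
   → D = (-2035/458, 721/458)
3. C_x = 29  [line -21·x + -10·y + 369 = 0 ∩ |CE|² = 458]
4. C_y = -24  [line -21·x + -10·y + 369 = 0 ∩ |CE|² = 458]
   → C = (29, -24)
5. A_x = 19/3  [2·signedArea(ACB) = 0 ∩ CA · DE = -1772/3]
6. A_y = -20/3  [2·signedArea(ACB) = 0 ∩ CA · DE = -1772/3]
   → A = (19/3, -20/3)

A = (19/3, -20/3)
C = (29, -24)
D = (-2035/458, 721/458)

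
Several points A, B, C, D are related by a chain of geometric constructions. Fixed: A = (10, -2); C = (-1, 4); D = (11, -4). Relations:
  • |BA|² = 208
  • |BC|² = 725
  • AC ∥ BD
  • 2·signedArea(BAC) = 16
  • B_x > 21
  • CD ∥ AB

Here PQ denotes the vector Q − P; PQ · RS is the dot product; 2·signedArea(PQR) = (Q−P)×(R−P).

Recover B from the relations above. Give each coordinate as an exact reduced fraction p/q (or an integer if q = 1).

1. B_x = 22  [AC ∥ BD ∩ CD ∥ AB]
2. B_y = -10  [AC ∥ BD ∩ CD ∥ AB]
   → B = (22, -10)

B = (22, -10)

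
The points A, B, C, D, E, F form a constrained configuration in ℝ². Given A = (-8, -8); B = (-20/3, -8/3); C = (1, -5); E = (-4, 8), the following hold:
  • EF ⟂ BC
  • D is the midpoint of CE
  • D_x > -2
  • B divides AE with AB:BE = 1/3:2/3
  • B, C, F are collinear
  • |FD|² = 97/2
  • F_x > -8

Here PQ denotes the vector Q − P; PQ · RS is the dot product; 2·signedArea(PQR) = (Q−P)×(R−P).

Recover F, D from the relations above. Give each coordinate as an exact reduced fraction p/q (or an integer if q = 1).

D = (-3/2, 3/2)
F = (-2080/289, -724/289)

1. F_x = -2080/289  [B, C, F are collinear ∩ EF ⟂ BC]
2. F_y = -724/289  [B, C, F are collinear ∩ EF ⟂ BC]
   → F = (-2080/289, -724/289)
3. D_x = -3/2  [D is the midpoint of CE]
4. D_y = 3/2  [D is the midpoint of CE]
   → D = (-3/2, 3/2)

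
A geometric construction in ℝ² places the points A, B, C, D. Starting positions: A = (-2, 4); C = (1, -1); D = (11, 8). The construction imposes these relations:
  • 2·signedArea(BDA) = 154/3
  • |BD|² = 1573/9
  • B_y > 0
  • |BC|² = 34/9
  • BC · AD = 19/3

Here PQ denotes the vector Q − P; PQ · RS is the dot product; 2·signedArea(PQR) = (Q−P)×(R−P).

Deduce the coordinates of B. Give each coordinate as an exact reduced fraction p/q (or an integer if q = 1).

B = (0, 2/3)

1. B_x = 0  [2·signedArea(BDA) = 154/3 ∩ BC · AD = 19/3]
2. B_y = 2/3  [2·signedArea(BDA) = 154/3 ∩ BC · AD = 19/3]
   → B = (0, 2/3)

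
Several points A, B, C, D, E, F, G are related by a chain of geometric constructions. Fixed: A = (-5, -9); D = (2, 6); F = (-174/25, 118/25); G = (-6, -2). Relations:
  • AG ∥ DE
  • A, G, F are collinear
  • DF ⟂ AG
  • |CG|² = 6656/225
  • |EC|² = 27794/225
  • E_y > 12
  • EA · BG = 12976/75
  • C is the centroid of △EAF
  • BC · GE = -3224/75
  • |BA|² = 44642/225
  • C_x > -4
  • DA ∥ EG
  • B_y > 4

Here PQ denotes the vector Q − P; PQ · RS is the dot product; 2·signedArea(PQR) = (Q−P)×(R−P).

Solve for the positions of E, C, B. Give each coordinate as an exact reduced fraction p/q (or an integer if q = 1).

1. E_x = 1  [DA ∥ EG ∩ AG ∥ DE]
2. E_y = 13  [DA ∥ EG ∩ AG ∥ DE]
   → E = (1, 13)
3. C_x = -274/75  [C is the centroid of △EAF]
4. C_y = 218/75  [C is the centroid of △EAF]
   → C = (-274/75, 218/75)
5. B_x = -62/75  [BC · GE = -3224/75 ∩ EA · BG = 12976/75]
6. B_y = 334/75  [BC · GE = -3224/75 ∩ EA · BG = 12976/75]
   → B = (-62/75, 334/75)

B = (-62/75, 334/75)
C = (-274/75, 218/75)
E = (1, 13)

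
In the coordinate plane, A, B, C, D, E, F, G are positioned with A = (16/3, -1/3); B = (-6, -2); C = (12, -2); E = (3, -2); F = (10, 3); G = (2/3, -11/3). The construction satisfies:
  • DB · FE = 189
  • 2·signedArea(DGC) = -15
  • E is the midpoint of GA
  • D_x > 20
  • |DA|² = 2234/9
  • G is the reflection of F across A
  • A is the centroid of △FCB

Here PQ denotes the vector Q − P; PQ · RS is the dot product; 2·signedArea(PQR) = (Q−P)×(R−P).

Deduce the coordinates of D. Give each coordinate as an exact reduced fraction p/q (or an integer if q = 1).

1. D_x = 21  [DB · FE = 189 ∩ 2·signedArea(DGC) = -15]
2. D_y = -2  [DB · FE = 189 ∩ 2·signedArea(DGC) = -15]
   → D = (21, -2)

D = (21, -2)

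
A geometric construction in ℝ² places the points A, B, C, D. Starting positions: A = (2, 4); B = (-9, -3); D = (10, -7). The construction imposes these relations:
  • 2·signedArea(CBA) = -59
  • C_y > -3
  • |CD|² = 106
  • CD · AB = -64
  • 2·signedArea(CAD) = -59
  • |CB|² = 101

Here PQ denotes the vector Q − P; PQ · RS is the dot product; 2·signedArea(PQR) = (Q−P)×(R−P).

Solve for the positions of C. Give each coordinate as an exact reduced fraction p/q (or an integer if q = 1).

1. C_x = 1  [2·signedArea(CBA) = -59 ∩ CD · AB = -64]
2. C_y = -2  [2·signedArea(CBA) = -59 ∩ CD · AB = -64]
   → C = (1, -2)

C = (1, -2)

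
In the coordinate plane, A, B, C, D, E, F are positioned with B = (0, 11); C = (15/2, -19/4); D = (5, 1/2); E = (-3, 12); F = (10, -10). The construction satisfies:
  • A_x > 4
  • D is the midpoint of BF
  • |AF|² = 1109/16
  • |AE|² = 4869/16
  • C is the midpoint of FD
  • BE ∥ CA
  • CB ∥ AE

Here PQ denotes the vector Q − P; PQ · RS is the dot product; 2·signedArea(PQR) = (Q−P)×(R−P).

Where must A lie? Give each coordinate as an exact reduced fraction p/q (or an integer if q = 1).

A = (9/2, -15/4)

1. A_x = 9/2  [CB ∥ AE ∩ BE ∥ CA]
2. A_y = -15/4  [CB ∥ AE ∩ BE ∥ CA]
   → A = (9/2, -15/4)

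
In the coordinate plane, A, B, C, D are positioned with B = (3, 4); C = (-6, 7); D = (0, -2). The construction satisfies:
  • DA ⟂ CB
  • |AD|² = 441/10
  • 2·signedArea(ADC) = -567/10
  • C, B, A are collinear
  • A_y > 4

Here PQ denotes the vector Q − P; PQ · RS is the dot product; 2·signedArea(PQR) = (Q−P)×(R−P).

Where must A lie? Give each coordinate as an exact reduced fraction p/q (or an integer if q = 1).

1. A_x = 21/10  [C, B, A are collinear ∩ DA ⟂ CB]
2. A_y = 43/10  [C, B, A are collinear ∩ DA ⟂ CB]
   → A = (21/10, 43/10)

A = (21/10, 43/10)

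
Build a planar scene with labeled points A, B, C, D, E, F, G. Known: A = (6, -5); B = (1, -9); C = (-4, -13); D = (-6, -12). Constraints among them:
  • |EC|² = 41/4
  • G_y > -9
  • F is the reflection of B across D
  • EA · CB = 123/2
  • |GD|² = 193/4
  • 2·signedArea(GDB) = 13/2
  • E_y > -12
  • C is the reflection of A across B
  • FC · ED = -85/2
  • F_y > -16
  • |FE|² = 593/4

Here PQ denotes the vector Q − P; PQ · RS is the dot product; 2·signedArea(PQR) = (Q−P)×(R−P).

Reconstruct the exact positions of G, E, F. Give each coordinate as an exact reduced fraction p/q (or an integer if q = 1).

E = (-3/2, -11)
F = (-13, -15)
G = (0, -17/2)

1. G_x = 0  [line -3·x + 7·y + 119/2 = 0 ∩ |GD|² = 193/4]
2. G_y = -17/2  [line -3·x + 7·y + 119/2 = 0 ∩ |GD|² = 193/4]
   → G = (0, -17/2)
3. E_x = -3/2  [line -5·x + -4·y + -103/2 = 0 ∩ |EC|² = 41/4]
4. E_y = -11  [line -5·x + -4·y + -103/2 = 0 ∩ |EC|² = 41/4]
   → E = (-3/2, -11)
5. F_x = -13  [F is the reflection of B across D]
6. F_y = -15  [F is the reflection of B across D]
   → F = (-13, -15)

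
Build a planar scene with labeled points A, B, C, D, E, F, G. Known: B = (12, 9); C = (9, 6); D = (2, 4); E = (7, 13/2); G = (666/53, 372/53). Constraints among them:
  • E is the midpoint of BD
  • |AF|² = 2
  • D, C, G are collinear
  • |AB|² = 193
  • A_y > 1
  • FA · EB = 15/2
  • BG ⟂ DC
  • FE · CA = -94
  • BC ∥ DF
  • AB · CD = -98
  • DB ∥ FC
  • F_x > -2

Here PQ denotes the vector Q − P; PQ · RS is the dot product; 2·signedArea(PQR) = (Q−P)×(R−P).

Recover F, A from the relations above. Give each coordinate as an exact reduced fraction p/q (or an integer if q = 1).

1. F_x = -1  [DB ∥ FC ∩ BC ∥ DF]
2. F_y = 1  [DB ∥ FC ∩ BC ∥ DF]
   → F = (-1, 1)
3. A_x = 0  [AB · CD = -98 ∩ FE · CA = -94]
4. A_y = 2  [AB · CD = -98 ∩ FE · CA = -94]
   → A = (0, 2)

A = (0, 2)
F = (-1, 1)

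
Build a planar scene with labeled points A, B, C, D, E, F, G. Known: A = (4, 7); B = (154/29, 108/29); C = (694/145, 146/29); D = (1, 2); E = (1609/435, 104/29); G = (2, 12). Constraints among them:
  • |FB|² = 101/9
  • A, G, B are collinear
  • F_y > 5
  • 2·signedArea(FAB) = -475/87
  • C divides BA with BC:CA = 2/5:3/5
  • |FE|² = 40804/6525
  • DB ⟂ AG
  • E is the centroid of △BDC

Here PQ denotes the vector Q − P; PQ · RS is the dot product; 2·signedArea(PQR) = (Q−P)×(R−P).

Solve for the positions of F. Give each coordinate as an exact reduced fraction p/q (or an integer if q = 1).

1. F_x = 241/87  [line 95/29·x + 38/29·y + -1463/87 = 0 ∩ |FB|² = 101/9]
2. F_y = 514/87  [line 95/29·x + 38/29·y + -1463/87 = 0 ∩ |FB|² = 101/9]
   → F = (241/87, 514/87)

F = (241/87, 514/87)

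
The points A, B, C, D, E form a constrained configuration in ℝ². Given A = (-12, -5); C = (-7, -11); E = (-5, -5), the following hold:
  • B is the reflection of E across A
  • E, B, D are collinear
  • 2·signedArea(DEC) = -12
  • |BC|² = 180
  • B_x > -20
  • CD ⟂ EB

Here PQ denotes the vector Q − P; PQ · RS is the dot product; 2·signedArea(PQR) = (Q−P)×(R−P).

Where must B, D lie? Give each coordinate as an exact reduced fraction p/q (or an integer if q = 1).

1. B_x = -19  [B is the reflection of E across A]
2. B_y = -5  [B is the reflection of E across A]
   → B = (-19, -5)
3. D_x = -7  [E, B, D are collinear ∩ CD ⟂ EB]
4. D_y = -5  [E, B, D are collinear ∩ CD ⟂ EB]
   → D = (-7, -5)

B = (-19, -5)
D = (-7, -5)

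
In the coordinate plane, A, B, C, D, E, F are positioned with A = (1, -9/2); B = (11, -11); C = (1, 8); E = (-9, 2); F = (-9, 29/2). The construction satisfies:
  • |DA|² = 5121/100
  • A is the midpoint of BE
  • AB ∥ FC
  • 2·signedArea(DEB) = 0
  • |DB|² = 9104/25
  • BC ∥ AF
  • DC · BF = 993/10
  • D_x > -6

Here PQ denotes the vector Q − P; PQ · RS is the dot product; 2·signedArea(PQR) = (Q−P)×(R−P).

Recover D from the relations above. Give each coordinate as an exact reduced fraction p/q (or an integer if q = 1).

D = (-5, -3/5)

1. D_x = -5  [2·signedArea(DEB) = 0 ∩ DC · BF = 993/10]
2. D_y = -3/5  [2·signedArea(DEB) = 0 ∩ DC · BF = 993/10]
   → D = (-5, -3/5)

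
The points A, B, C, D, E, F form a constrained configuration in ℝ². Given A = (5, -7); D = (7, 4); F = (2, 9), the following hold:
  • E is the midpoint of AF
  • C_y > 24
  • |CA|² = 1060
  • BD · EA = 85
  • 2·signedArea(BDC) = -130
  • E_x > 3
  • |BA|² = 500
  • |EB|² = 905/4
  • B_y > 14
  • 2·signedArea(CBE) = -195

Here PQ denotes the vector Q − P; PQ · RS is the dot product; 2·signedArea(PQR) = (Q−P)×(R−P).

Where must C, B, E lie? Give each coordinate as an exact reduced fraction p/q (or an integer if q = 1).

1. E_x = 7/2  [E is the midpoint of AF]
2. E_y = 1  [E is the midpoint of AF]
   → E = (7/2, 1)
3. B_x = 9  [line -3/2·x + 8·y + -213/2 = 0 ∩ |BA|² = 500]
4. B_y = 15  [line -3/2·x + 8·y + -213/2 = 0 ∩ |BA|² = 500]
   → B = (9, 15)
5. C_x = -1  [2·signedArea(CBE) = -195 ∩ 2·signedArea(BDC) = -130]
6. C_y = 25  [2·signedArea(CBE) = -195 ∩ 2·signedArea(BDC) = -130]
   → C = (-1, 25)

B = (9, 15)
C = (-1, 25)
E = (7/2, 1)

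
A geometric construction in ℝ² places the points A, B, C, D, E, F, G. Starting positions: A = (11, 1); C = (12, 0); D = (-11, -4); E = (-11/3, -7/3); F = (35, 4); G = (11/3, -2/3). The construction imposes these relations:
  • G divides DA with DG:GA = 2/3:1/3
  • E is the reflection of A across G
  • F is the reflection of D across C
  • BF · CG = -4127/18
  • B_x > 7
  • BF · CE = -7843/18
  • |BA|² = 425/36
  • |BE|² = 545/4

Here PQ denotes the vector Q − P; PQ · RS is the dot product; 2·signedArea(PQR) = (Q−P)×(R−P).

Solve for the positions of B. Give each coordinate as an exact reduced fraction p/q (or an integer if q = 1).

B = (47/6, -1/3)

1. B_x = 47/6  [BF · CG = -4127/18 ∩ BF · CE = -7843/18]
2. B_y = -1/3  [BF · CG = -4127/18 ∩ BF · CE = -7843/18]
   → B = (47/6, -1/3)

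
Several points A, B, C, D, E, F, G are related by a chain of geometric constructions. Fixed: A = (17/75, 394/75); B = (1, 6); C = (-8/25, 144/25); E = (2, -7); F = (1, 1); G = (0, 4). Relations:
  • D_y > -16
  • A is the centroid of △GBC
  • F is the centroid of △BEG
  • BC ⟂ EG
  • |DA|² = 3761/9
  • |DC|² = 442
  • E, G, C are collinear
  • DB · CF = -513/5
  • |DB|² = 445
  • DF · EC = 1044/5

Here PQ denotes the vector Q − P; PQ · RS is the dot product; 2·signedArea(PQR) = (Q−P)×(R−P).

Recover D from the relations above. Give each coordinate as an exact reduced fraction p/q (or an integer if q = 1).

D = (3, -15)

1. D_x = 3  [DB · CF = -513/5 ∩ DF · EC = 1044/5]
2. D_y = -15  [DB · CF = -513/5 ∩ DF · EC = 1044/5]
   → D = (3, -15)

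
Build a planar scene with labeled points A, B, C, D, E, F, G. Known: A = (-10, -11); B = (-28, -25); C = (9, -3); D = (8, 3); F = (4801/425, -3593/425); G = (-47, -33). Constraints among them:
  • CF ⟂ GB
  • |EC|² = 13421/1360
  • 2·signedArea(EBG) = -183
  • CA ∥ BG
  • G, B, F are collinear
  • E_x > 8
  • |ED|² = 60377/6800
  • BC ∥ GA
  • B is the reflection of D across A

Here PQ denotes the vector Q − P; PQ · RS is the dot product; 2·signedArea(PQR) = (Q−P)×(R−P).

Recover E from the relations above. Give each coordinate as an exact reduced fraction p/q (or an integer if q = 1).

1. E_x = 15001/1700  [line 8·x + -19·y + -68 = 0 ∩ |EC|² = 13421/1360]
2. E_y = 58/425  [line 8·x + -19·y + -68 = 0 ∩ |EC|² = 13421/1360]
   → E = (15001/1700, 58/425)

E = (15001/1700, 58/425)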